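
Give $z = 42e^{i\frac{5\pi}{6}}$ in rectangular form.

a = r cos θ = 42 * -sqrt(3)/2 = -21*sqrt(3)
b = r sin θ = 42 * 1/2 = 21
z = -21*sqrt(3) + 21i


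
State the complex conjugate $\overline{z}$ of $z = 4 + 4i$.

If z = a + bi, then conjugate(z) = a - bi
conjugate(4 + 4i) = 4 - 4i


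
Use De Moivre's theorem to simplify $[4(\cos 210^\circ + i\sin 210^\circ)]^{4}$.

By De Moivre: z^n = r^n(cos(nθ) + i sin(nθ))
= 4^4(cos(4*210°) + i sin(4*210°))
= 256(cos 120° + i sin 120°)
= -128 + 128*sqrt(3)i


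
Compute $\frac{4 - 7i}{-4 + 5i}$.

Multiply numerator and denominator by conjugate (-4 - 5i):
= (4 - 7i)(-4 - 5i) / ((-4)^2 + 5^2)
= (-51 + 8i) / 41
= -51/41 + (8/41)i


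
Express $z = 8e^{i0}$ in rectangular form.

a = r cos θ = 8 * 1 = 8
b = r sin θ = 8 * 0 = 0
z = 8


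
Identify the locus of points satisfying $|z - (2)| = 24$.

|z - z0| = r describes a circle centered at z0 with radius r
Here z0 = 2 and r = 24
Locus: Circle centered at (2, 0) with radius 24


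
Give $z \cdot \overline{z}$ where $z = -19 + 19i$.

z * conjugate(z) = |z|^2 = a^2 + b^2
= (-19)^2 + 19^2 = 722


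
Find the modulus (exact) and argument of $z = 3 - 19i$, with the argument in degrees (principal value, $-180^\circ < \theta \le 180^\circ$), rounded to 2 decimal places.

|z| = sqrt(3^2 + (-19)^2) = sqrt(370)
arg(z) = arctan(b/a) = arctan(-19/3) (quadrant-adjusted) = -81.03°


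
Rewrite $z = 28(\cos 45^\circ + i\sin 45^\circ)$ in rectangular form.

a = r cos θ = 28 * sqrt(2)/2 = 14*sqrt(2)
b = r sin θ = 28 * sqrt(2)/2 = 14*sqrt(2)
z = 14*sqrt(2) + 14*sqrt(2)i


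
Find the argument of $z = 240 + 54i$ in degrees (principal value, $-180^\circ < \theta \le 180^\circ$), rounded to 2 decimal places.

θ = arctan(b/a) = arctan(54/240) (quadrant-adjusted) = 12.68°


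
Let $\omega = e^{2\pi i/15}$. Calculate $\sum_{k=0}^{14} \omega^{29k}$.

Let ζ = ω^29 = e^(2πi·29/15). Since 15 ∤ 29, ζ ≠ 1.
Sum = Σ_{k=0}^{14} ζ^k = (ζ^15 - 1)/(ζ - 1) = (ω^{29·15} - 1)/(ζ - 1) = (1 - 1)/(ζ - 1) = 0


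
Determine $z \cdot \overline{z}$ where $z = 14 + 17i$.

z * conjugate(z) = |z|^2 = a^2 + b^2
= 14^2 + 17^2 = 485


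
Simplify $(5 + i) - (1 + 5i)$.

(5 - 1) + (1 - 5)i = 4 - 4i


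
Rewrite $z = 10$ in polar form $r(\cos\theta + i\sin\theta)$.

r = |z| = sqrt(a^2 + b^2) = sqrt((10)^2 + (0)^2) = sqrt(100 + 0) = sqrt(100) = 10
b = 0 and a > 0, so z lies on the positive real axis: θ = 0°
z = 10(cos 0° + i sin 0°)


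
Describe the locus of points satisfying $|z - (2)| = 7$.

|z - z0| = r describes a circle centered at z0 with radius r
Here z0 = 2 and r = 7
Locus: Circle centered at (2, 0) with radius 7


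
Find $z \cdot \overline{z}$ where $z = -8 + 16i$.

z * conjugate(z) = |z|^2 = a^2 + b^2
= (-8)^2 + 16^2 = 320


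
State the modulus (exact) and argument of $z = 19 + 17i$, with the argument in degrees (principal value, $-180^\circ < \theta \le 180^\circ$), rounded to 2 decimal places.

|z| = sqrt(19^2 + 17^2) = sqrt(650)
arg(z) = arctan(b/a) = arctan(17/19) (quadrant-adjusted) = 41.82°


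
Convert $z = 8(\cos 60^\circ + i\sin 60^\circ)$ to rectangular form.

a = r cos θ = 8 * 1/2 = 4
b = r sin θ = 8 * sqrt(3)/2 = 4*sqrt(3)
z = 4 + 4*sqrt(3)i


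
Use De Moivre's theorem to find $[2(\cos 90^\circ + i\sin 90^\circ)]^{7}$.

By De Moivre: z^n = r^n(cos(nθ) + i sin(nθ))
= 2^7(cos(7*90°) + i sin(7*90°))
= 128(cos 270° + i sin 270°)
= -128i


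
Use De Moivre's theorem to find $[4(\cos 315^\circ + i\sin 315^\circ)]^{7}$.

By De Moivre: z^n = r^n(cos(nθ) + i sin(nθ))
= 4^7(cos(7*315°) + i sin(7*315°))
= 16384(cos 45° + i sin 45°)
= 8192*sqrt(2) + 8192*sqrt(2)i


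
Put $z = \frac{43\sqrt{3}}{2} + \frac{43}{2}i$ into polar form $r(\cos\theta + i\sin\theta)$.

r = |z| = sqrt(a^2 + b^2) = sqrt((43*sqrt(3)/2)^2 + (43/2)^2) = sqrt(5547/4 + 1849/4) = sqrt(1849) = 43
θ = arctan(b/a) = arctan(21.5/37.2391) (quadrant-adjusted) = 30°
z = 43(cos 30° + i sin 30°)


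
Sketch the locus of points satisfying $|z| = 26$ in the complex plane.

|z| = 26 means sqrt(x^2 + y^2) = 26
This is a circle of radius 26 centered at the origin


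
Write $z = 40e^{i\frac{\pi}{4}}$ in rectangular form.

a = r cos θ = 40 * sqrt(2)/2 = 20*sqrt(2)
b = r sin θ = 40 * sqrt(2)/2 = 20*sqrt(2)
z = 20*sqrt(2) + 20*sqrt(2)i


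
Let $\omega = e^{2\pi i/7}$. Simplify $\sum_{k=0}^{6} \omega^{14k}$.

Since 7 divides 14, ω^14 = (ω^7)^2 = 1^2 = 1, so every term is 1.
Sum = 7 · 1 = 7


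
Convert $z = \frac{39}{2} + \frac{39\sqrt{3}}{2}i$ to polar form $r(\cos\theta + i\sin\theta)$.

r = |z| = sqrt(a^2 + b^2) = sqrt((39/2)^2 + (39*sqrt(3)/2)^2) = sqrt(1521/4 + 4563/4) = sqrt(1521) = 39
θ = arctan(b/a) = arctan(33.775/19.5) (quadrant-adjusted) = 60°
z = 39(cos 60° + i sin 60°)


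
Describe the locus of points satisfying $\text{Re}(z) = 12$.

Re(z) = x where z = x + yi; the equation x = 12 is satisfied by all points with that x-coordinate
Locus: Vertical line x = 12


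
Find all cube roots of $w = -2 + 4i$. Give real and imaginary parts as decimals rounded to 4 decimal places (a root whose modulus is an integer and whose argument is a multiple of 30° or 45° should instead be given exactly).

|w| = sqrt(20) ≈ 4.472136, arg(w) ≈ 116.565051°
Root modulus = sqrt(20)^(1/3) ≈ 1.647549
Root arguments: θ_k = (arg(w) + 360°k)/3 for k = 0, 1, ..., 2
Compute each root as (root modulus)(cos θ_k + i sin θ_k) using full-precision intermediates, then round to 4 decimal places.
Roots: 1.2830 + 1.0336i, -1.5366 + 0.5943i, 0.2536 - 1.6279i


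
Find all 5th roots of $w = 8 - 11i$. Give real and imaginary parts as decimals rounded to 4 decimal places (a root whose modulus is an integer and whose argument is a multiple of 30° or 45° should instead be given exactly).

|w| = sqrt(185) ≈ 13.601471, arg(w) ≈ 306.027373°
Root modulus = sqrt(185)^(1/5) ≈ 1.685455
Root arguments: θ_k = (arg(w) + 360°k)/5 for k = 0, 1, ..., 4
Compute each root as (root modulus)(cos θ_k + i sin θ_k) using full-precision intermediates, then round to 4 decimal places.
Roots: 0.8118 + 1.4771i, -1.1539 + 1.2285i, -1.5250 - 0.7178i, 0.2114 - 1.6721i, 1.6556 - 0.3157i


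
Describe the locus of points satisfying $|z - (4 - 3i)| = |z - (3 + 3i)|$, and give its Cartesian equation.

|z - z1| = |z - z2| means z is equidistant from z1 and z2,
i.e. the perpendicular bisector of the segment from (4, -3) to (3, 3) (midpoint (7/2, 0)).
With z = x + yi, square both sides:
(x - 4)^2 + (y - (-3))^2 = (x - 3)^2 + (y - 3)^2
The x^2 and y^2 terms cancel: -2x + 12y = 18 - 25 = -7
Simplify: 2x - 12y = 7
Locus: Perpendicular bisector of the segment from (4, -3) to (3, 3): the line 2x - 12y = 7


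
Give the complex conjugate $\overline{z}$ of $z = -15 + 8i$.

If z = a + bi, then conjugate(z) = a - bi
conjugate(-15 + 8i) = -15 - 8i


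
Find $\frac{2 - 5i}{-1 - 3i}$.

Multiply numerator and denominator by conjugate (-1 + 3i):
= (2 - 5i)(-1 + 3i) / ((-1)^2 + (-3)^2)
= (13 + 11i) / 10
= 13/10 + (11/10)i


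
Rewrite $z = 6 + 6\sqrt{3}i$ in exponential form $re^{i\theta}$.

r = |z| = sqrt((6)^2 + (6*sqrt(3))^2) = sqrt(36 + 108) = sqrt(144) = 12
θ = arctan(b/a) = arctan(10.3923/6) (quadrant-adjusted) = 60° = π/3
z = 12e^(i*π/3)


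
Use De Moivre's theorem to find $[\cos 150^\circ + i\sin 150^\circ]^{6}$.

By De Moivre: z^n = r^n(cos(nθ) + i sin(nθ))
= 1^6(cos(6*150°) + i sin(6*150°))
= 1(cos 180° + i sin 180°)
= -1


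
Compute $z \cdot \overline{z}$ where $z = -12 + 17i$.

z * conjugate(z) = |z|^2 = a^2 + b^2
= (-12)^2 + 17^2 = 433


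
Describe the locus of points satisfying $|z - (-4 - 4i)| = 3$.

|z - z0| = r describes a circle centered at z0 with radius r
Here z0 = -4 - 4i and r = 3
Locus: Circle centered at (-4, -4) with radius 3


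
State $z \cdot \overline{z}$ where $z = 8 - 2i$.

z * conjugate(z) = |z|^2 = a^2 + b^2
= 8^2 + (-2)^2 = 68


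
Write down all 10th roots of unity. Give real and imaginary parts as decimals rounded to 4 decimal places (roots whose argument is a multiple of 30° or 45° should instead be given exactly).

ω_k = e^(2πik/10) = cos(2πk/10) + i sin(2πk/10) for k = 0, 1, ..., 9
Roots: 1, 0.8090 + 0.5878i, 0.3090 + 0.9511i, -0.3090 + 0.9511i, -0.8090 + 0.5878i, -1, -0.8090 - 0.5878i, -0.3090 - 0.9511i, 0.3090 - 0.9511i, 0.8090 - 0.5878i


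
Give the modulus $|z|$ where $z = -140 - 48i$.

|z| = sqrt(a^2 + b^2) = sqrt((-140)^2 + (-48)^2) = sqrt(21904) = 148


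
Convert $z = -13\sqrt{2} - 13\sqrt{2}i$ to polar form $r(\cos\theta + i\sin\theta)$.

r = |z| = sqrt(a^2 + b^2) = sqrt((-13*sqrt(2))^2 + (-13*sqrt(2))^2) = sqrt(338 + 338) = sqrt(676) = 26
θ = arctan(b/a) = arctan(-18.3848/-18.3848) (quadrant-adjusted) = 225°
z = 26(cos 225° + i sin 225°)


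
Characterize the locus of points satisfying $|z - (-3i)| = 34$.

|z - z0| = r describes a circle centered at z0 with radius r
Here z0 = -3i and r = 34
Locus: Circle centered at (0, -3) with radius 34


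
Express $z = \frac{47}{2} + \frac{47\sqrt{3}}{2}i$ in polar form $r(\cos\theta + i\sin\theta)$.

r = |z| = sqrt(a^2 + b^2) = sqrt((47/2)^2 + (47*sqrt(3)/2)^2) = sqrt(2209/4 + 6627/4) = sqrt(2209) = 47
θ = arctan(b/a) = arctan(40.7032/23.5) (quadrant-adjusted) = 60°
z = 47(cos 60° + i sin 60°)


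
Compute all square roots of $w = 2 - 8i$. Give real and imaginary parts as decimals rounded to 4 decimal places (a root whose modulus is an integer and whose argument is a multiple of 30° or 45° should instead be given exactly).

|w| = sqrt(68) ≈ 8.246211, arg(w) ≈ 284.036243°
Root modulus = sqrt(68)^(1/2) ≈ 2.871622
Root arguments: θ_k = (arg(w) + 360°k)/2 for k = 0, 1, ..., 1
Compute each root as (root modulus)(cos θ_k + i sin θ_k) using full-precision intermediates, then round to 4 decimal places.
Roots: -2.2634 + 1.7672i, 2.2634 - 1.7672i


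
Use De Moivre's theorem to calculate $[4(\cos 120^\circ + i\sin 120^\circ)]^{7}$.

By De Moivre: z^n = r^n(cos(nθ) + i sin(nθ))
= 4^7(cos(7*120°) + i sin(7*120°))
= 16384(cos 120° + i sin 120°)
= -8192 + 8192*sqrt(3)i


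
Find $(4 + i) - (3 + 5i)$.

(4 - 3) + (1 - 5)i = 1 - 4i


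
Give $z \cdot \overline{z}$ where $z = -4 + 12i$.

z * conjugate(z) = |z|^2 = a^2 + b^2
= (-4)^2 + 12^2 = 160


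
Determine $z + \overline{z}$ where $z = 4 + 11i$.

z + conjugate(z) = (a + bi) + (a - bi) = 2a
= 2 * 4 = 8


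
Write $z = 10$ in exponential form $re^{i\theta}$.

r = |z| = sqrt((10)^2 + (0)^2) = sqrt(100 + 0) = sqrt(100) = 10
b = 0 and a > 0, so z lies on the positive real axis: θ = 0
z = 10e^(i*0) = 10


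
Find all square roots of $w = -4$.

|w| = 4, arg(w) = 180°
Root modulus = 4^(1/2) = 2
Root arguments: θ_k = (180° + 360°k)/2 for k = 0, 1, ..., 1
Roots: 2i, -2i


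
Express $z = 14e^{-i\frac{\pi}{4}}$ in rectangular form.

a = r cos θ = 14 * sqrt(2)/2 = 7*sqrt(2)
b = r sin θ = 14 * -sqrt(2)/2 = -7*sqrt(2)
z = 7*sqrt(2) - 7*sqrt(2)i


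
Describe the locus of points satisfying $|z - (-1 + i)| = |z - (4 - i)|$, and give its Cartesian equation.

|z - z1| = |z - z2| means z is equidistant from z1 and z2,
i.e. the perpendicular bisector of the segment from (-1, 1) to (4, -1) (midpoint (3/2, 0)).
With z = x + yi, square both sides:
(x - (-1))^2 + (y - 1)^2 = (x - 4)^2 + (y - (-1))^2
The x^2 and y^2 terms cancel: 10x + (-4)y = 17 - 2 = 15
Simplify: 10x - 4y = 15
Locus: Perpendicular bisector of the segment from (-1, 1) to (4, -1): the line 10x - 4y = 15


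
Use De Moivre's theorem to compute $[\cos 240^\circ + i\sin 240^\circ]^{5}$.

By De Moivre: z^n = r^n(cos(nθ) + i sin(nθ))
= 1^5(cos(5*240°) + i sin(5*240°))
= 1(cos 120° + i sin 120°)
= -1/2 + (sqrt(3)/2)i


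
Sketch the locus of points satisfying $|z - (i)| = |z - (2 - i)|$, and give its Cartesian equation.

|z - z1| = |z - z2| means z is equidistant from z1 and z2,
i.e. the perpendicular bisector of the segment from (0, 1) to (2, -1) (midpoint (1, 0)).
With z = x + yi, square both sides:
(x - 0)^2 + (y - 1)^2 = (x - 2)^2 + (y - (-1))^2
The x^2 and y^2 terms cancel: 4x + (-4)y = 5 - 1 = 4
Simplify: x - y = 1
Locus: Perpendicular bisector of the segment from (0, 1) to (2, -1): the line x - y = 1


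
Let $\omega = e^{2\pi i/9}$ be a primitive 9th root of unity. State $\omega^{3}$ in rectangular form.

ω^3 = e^(2πi·3/9) = e^(i·2π/3)
= cos(2π/3) + i sin(2π/3)
= -1/2 + (sqrt(3)/2)i


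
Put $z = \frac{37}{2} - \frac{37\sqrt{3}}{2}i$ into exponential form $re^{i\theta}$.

r = |z| = sqrt((37/2)^2 + (-37*sqrt(3)/2)^2) = sqrt(1369/4 + 4107/4) = sqrt(1369) = 37
θ = arctan(b/a) = arctan(-32.0429/18.5) (quadrant-adjusted) = -60° = -π/3
z = 37e^(-i*π/3)


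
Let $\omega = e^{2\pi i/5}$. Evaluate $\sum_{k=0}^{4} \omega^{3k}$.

Let ζ = ω^3 = e^(2πi·3/5). Since 5 ∤ 3, ζ ≠ 1.
Sum = Σ_{k=0}^{4} ζ^k = (ζ^5 - 1)/(ζ - 1) = (ω^{3·5} - 1)/(ζ - 1) = (1 - 1)/(ζ - 1) = 0


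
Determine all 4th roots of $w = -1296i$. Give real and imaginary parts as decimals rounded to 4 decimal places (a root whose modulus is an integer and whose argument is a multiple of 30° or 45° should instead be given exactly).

|w| = 1296, arg(w) = 270°
Root modulus = 1296^(1/4) = 6
Root arguments: θ_k = (270° + 360°k)/4 for k = 0, 1, ..., 3
Compute each root as (root modulus)(cos θ_k + i sin θ_k) using full-precision intermediates, then round to 4 decimal places.
Roots: 2.2961 + 5.5433i, -5.5433 + 2.2961i, -2.2961 - 5.5433i, 5.5433 - 2.2961i


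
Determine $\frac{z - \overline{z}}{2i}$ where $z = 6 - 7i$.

z - conjugate(z) = 2bi
(z - conjugate(z))/(2i) = 2bi/(2i) = b = -7


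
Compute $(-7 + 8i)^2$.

(a + bi)^2 = a^2 - b^2 + 2abi
= (-7)^2 - 8^2 + 2*(-7)*8i
= -15 - 112i


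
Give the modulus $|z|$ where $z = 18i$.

|z| = sqrt(a^2 + b^2) = sqrt(0^2 + 18^2) = sqrt(324) = 18


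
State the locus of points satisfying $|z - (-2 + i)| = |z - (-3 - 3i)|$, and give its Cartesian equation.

|z - z1| = |z - z2| means z is equidistant from z1 and z2,
i.e. the perpendicular bisector of the segment from (-2, 1) to (-3, -3) (midpoint (-5/2, -1)).
With z = x + yi, square both sides:
(x - (-2))^2 + (y - 1)^2 = (x - (-3))^2 + (y - (-3))^2
The x^2 and y^2 terms cancel: -2x + (-8)y = 18 - 5 = 13
Simplify: 2x + 8y = -13
Locus: Perpendicular bisector of the segment from (-2, 1) to (-3, -3): the line 2x + 8y = -13


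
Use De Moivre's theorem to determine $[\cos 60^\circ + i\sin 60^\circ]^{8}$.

By De Moivre: z^n = r^n(cos(nθ) + i sin(nθ))
= 1^8(cos(8*60°) + i sin(8*60°))
= 1(cos 120° + i sin 120°)
= -1/2 + (sqrt(3)/2)i


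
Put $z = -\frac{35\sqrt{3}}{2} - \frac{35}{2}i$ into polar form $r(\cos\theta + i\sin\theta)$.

r = |z| = sqrt(a^2 + b^2) = sqrt((-35*sqrt(3)/2)^2 + (-35/2)^2) = sqrt(3675/4 + 1225/4) = sqrt(1225) = 35
θ = arctan(b/a) = arctan(-17.5/-30.3109) (quadrant-adjusted) = 210°
z = 35(cos 210° + i sin 210°)


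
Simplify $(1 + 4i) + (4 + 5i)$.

(1 + 4) + (4 + 5)i = 5 + 9i


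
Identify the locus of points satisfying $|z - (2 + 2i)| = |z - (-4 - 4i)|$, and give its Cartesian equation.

|z - z1| = |z - z2| means z is equidistant from z1 and z2,
i.e. the perpendicular bisector of the segment from (2, 2) to (-4, -4) (midpoint (-1, -1)).
With z = x + yi, square both sides:
(x - 2)^2 + (y - 2)^2 = (x - (-4))^2 + (y - (-4))^2
The x^2 and y^2 terms cancel: -12x + (-12)y = 32 - 8 = 24
Simplify: x + y = -2
Locus: Perpendicular bisector of the segment from (2, 2) to (-4, -4): the line x + y = -2


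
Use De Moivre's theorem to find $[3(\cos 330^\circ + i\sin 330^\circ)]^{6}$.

By De Moivre: z^n = r^n(cos(nθ) + i sin(nθ))
= 3^6(cos(6*330°) + i sin(6*330°))
= 729(cos 180° + i sin 180°)
= -729


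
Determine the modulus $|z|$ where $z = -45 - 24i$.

|z| = sqrt(a^2 + b^2) = sqrt((-45)^2 + (-24)^2) = sqrt(2601) = 51


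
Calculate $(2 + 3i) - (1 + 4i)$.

(2 - 1) + (3 - 4)i = 1 - i


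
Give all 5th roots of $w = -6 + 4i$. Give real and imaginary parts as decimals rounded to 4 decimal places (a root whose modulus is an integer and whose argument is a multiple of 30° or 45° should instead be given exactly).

|w| = sqrt(52) ≈ 7.211103, arg(w) ≈ 146.309932°
Root modulus = sqrt(52)^(1/5) ≈ 1.484569
Root arguments: θ_k = (arg(w) + 360°k)/5 for k = 0, 1, ..., 4
Compute each root as (root modulus)(cos θ_k + i sin θ_k) using full-precision intermediates, then round to 4 decimal places.
Roots: 1.2951 + 0.7257i, -0.2899 + 1.4560i, -1.4743 + 0.1742i, -0.6212 - 1.3483i, 1.0904 - 1.0075i


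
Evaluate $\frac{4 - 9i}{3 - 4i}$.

Multiply numerator and denominator by conjugate (3 + 4i):
= (4 - 9i)(3 + 4i) / (3^2 + (-4)^2)
= (48 - 11i) / 25
= 48/25 - (11/25)i


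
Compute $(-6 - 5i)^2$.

(a + bi)^2 = a^2 - b^2 + 2abi
= (-6)^2 - (-5)^2 + 2*(-6)*(-5)i
= 11 + 60i


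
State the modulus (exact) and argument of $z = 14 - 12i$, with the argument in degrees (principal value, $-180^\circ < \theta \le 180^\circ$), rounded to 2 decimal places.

|z| = sqrt(14^2 + (-12)^2) = sqrt(340)
arg(z) = arctan(b/a) = arctan(-12/14) (quadrant-adjusted) = -40.60°


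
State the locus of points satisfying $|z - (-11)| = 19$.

|z - z0| = r describes a circle centered at z0 with radius r
Here z0 = -11 and r = 19
Locus: Circle centered at (-11, 0) with radius 19


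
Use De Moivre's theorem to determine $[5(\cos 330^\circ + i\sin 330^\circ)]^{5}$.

By De Moivre: z^n = r^n(cos(nθ) + i sin(nθ))
= 5^5(cos(5*330°) + i sin(5*330°))
= 3125(cos 210° + i sin 210°)
= -3125*sqrt(3)/2 - (3125/2)i


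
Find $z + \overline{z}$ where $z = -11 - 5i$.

z + conjugate(z) = (a + bi) + (a - bi) = 2a
= 2 * (-11) = -22


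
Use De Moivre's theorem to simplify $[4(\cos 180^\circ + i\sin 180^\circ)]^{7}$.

By De Moivre: z^n = r^n(cos(nθ) + i sin(nθ))
= 4^7(cos(7*180°) + i sin(7*180°))
= 16384(cos 180° + i sin 180°)
= -16384


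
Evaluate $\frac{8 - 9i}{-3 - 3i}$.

Multiply numerator and denominator by conjugate (-3 + 3i):
= (8 - 9i)(-3 + 3i) / ((-3)^2 + (-3)^2)
= (3 + 51i) / 18
Divide through by 3: (1 + 17i) / 6
= 1/6 + (17/6)i


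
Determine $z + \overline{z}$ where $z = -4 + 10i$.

z + conjugate(z) = (a + bi) + (a - bi) = 2a
= 2 * (-4) = -8


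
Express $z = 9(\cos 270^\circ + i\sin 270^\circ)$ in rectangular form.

a = r cos θ = 9 * 0 = 0
b = r sin θ = 9 * -1 = -9
z = -9i


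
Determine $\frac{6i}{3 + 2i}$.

Multiply numerator and denominator by conjugate (3 - 2i):
= (6i)(3 - 2i) / (3^2 + 2^2)
= (12 + 18i) / 13
= 12/13 + (18/13)i


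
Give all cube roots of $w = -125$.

|w| = 125, arg(w) = 180°
Root modulus = 125^(1/3) = 5
Root arguments: θ_k = (180° + 360°k)/3 for k = 0, 1, ..., 2
Roots: 5/2 + (5*sqrt(3)/2)i, -5, 5/2 - (5*sqrt(3)/2)i


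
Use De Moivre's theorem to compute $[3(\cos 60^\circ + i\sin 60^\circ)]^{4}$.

By De Moivre: z^n = r^n(cos(nθ) + i sin(nθ))
= 3^4(cos(4*60°) + i sin(4*60°))
= 81(cos 240° + i sin 240°)
= -81/2 - (81*sqrt(3)/2)i


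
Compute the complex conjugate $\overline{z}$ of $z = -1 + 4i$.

If z = a + bi, then conjugate(z) = a - bi
conjugate(-1 + 4i) = -1 - 4i


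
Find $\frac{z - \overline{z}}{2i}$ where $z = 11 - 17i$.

z - conjugate(z) = 2bi
(z - conjugate(z))/(2i) = 2bi/(2i) = b = -17


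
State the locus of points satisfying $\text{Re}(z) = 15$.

Re(z) = x where z = x + yi; the equation x = 15 is satisfied by all points with that x-coordinate
Locus: Vertical line x = 15


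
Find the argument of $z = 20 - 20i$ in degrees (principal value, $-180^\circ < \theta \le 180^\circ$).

θ = arctan(b/a) = arctan(-20/20) (quadrant-adjusted) = -45°


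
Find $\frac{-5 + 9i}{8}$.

Divisor is real, so divide each part by 8:
= -5/8 + (9/8)i


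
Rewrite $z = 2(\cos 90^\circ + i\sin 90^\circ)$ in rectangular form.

a = r cos θ = 2 * 0 = 0
b = r sin θ = 2 * 1 = 2
z = 2i


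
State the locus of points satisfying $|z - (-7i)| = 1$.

|z - z0| = r describes a circle centered at z0 with radius r
Here z0 = -7i and r = 1
Locus: Circle centered at (0, -7) with radius 1


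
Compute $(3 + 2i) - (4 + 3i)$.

(3 - 4) + (2 - 3)i = -1 - i


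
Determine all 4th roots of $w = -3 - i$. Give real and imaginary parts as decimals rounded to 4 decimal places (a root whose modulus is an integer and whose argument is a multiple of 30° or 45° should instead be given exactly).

|w| = sqrt(10) ≈ 3.162278, arg(w) ≈ 198.434949°
Root modulus = sqrt(10)^(1/4) ≈ 1.333521
Root arguments: θ_k = (arg(w) + 360°k)/4 for k = 0, 1, ..., 3
Compute each root as (root modulus)(cos θ_k + i sin θ_k) using full-precision intermediates, then round to 4 decimal places.
Roots: 0.8641 + 1.0157i, -1.0157 + 0.8641i, -0.8641 - 1.0157i, 1.0157 - 0.8641i


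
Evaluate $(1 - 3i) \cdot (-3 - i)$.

(a1*a2 - b1*b2) + (a1*b2 + b1*a2)i
= (-3 - 3) + (-1 + 9)i
= -6 + 8i


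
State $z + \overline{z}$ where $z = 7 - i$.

z + conjugate(z) = (a + bi) + (a - bi) = 2a
= 2 * 7 = 14


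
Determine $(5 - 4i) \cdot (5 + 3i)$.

(a1*a2 - b1*b2) + (a1*b2 + b1*a2)i
= (25 - (-12)) + (15 + (-20))i
= 37 - 5i


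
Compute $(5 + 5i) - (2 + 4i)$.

(5 - 2) + (5 - 4)i = 3 + i


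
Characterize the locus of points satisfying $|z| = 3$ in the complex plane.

|z| = 3 means sqrt(x^2 + y^2) = 3
This is a circle of radius 3 centered at the origin


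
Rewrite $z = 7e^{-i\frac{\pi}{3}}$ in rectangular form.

a = r cos θ = 7 * 1/2 = 7/2
b = r sin θ = 7 * -sqrt(3)/2 = -7*sqrt(3)/2
z = 7/2 - (7*sqrt(3)/2)i


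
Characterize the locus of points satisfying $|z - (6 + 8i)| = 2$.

|z - z0| = r describes a circle centered at z0 with radius r
Here z0 = 6 + 8i and r = 2
Locus: Circle centered at (6, 8) with radius 2


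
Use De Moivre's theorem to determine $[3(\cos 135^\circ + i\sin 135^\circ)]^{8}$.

By De Moivre: z^n = r^n(cos(nθ) + i sin(nθ))
= 3^8(cos(8*135°) + i sin(8*135°))
= 6561(cos 0° + i sin 0°)
= 6561


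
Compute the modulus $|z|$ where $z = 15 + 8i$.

|z| = sqrt(a^2 + b^2) = sqrt(15^2 + 8^2) = sqrt(289) = 17


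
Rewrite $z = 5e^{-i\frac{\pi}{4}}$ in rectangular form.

a = r cos θ = 5 * sqrt(2)/2 = 5*sqrt(2)/2
b = r sin θ = 5 * -sqrt(2)/2 = -5*sqrt(2)/2
z = 5*sqrt(2)/2 - (5*sqrt(2)/2)i


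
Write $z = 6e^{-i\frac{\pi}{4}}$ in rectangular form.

a = r cos θ = 6 * sqrt(2)/2 = 3*sqrt(2)
b = r sin θ = 6 * -sqrt(2)/2 = -3*sqrt(2)
z = 3*sqrt(2) - 3*sqrt(2)i


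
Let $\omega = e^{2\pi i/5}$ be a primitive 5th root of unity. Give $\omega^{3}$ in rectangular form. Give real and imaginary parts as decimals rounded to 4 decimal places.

ω^3 = e^(2πi·3/5) = e^(i·6π/5)
= cos(6π/5) + i sin(6π/5)
= -0.8090 - 0.5878i


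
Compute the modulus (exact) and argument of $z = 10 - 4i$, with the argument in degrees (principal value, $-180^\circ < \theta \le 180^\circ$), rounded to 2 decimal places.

|z| = sqrt(10^2 + (-4)^2) = sqrt(116)
arg(z) = arctan(b/a) = arctan(-4/10) (quadrant-adjusted) = -21.80°


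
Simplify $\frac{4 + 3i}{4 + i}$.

Multiply numerator and denominator by conjugate (4 - i):
= (4 + 3i)(4 - i) / (4^2 + 1^2)
= (19 + 8i) / 17
= 19/17 + (8/17)i


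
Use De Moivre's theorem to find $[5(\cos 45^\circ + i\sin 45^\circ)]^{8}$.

By De Moivre: z^n = r^n(cos(nθ) + i sin(nθ))
= 5^8(cos(8*45°) + i sin(8*45°))
= 390625(cos 0° + i sin 0°)
= 390625


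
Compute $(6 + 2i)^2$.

(a + bi)^2 = a^2 - b^2 + 2abi
= 6^2 - 2^2 + 2*6*2i
= 32 + 24i


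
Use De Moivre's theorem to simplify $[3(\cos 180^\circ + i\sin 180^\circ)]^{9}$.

By De Moivre: z^n = r^n(cos(nθ) + i sin(nθ))
= 3^9(cos(9*180°) + i sin(9*180°))
= 19683(cos 180° + i sin 180°)
= -19683


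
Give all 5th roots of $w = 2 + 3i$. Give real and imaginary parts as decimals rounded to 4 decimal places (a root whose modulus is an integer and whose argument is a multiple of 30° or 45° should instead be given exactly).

|w| = sqrt(13) ≈ 3.605551, arg(w) ≈ 56.309932°
Root modulus = sqrt(13)^(1/5) ≈ 1.292392
Root arguments: θ_k = (arg(w) + 360°k)/5 for k = 0, 1, ..., 4
Compute each root as (root modulus)(cos θ_k + i sin θ_k) using full-precision intermediates, then round to 4 decimal places.
Roots: 1.2675 + 0.2524i, 0.1516 + 1.2835i, -1.1738 + 0.5408i, -0.8771 - 0.9492i, 0.6317 - 1.1275i


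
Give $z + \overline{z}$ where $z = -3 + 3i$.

z + conjugate(z) = (a + bi) + (a - bi) = 2a
= 2 * (-3) = -6


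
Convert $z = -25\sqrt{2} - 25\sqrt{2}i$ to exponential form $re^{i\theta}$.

r = |z| = sqrt((-25*sqrt(2))^2 + (-25*sqrt(2))^2) = sqrt(1250 + 1250) = sqrt(2500) = 50
θ = arctan(b/a) = arctan(-35.3553/-35.3553) (quadrant-adjusted) = -135° = -3π/4
z = 50e^(-i*3π/4)


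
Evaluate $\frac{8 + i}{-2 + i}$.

Multiply numerator and denominator by conjugate (-2 - i):
= (8 + i)(-2 - i) / ((-2)^2 + 1^2)
= (-15 - 10i) / 5
= -3 - 2i


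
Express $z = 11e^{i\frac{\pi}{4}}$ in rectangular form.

a = r cos θ = 11 * sqrt(2)/2 = 11*sqrt(2)/2
b = r sin θ = 11 * sqrt(2)/2 = 11*sqrt(2)/2
z = 11*sqrt(2)/2 + (11*sqrt(2)/2)i


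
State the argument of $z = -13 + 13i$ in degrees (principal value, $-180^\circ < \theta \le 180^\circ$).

θ = arctan(b/a) = arctan(13/-13) (quadrant-adjusted) = 135°


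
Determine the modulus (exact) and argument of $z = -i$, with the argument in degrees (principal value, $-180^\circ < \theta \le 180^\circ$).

|z| = sqrt(0^2 + (-1)^2) = 1
a = 0 and b < 0, so z lies on the negative imaginary axis: arg(z) = -90°


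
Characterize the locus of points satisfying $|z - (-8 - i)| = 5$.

|z - z0| = r describes a circle centered at z0 with radius r
Here z0 = -8 - i and r = 5
Locus: Circle centered at (-8, -1) with radius 5


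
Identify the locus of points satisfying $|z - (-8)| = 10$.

|z - z0| = r describes a circle centered at z0 with radius r
Here z0 = -8 and r = 10
Locus: Circle centered at (-8, 0) with radius 10


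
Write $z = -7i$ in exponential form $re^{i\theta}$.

r = |z| = sqrt((0)^2 + (-7)^2) = sqrt(0 + 49) = sqrt(49) = 7
a = 0 and b < 0, so z lies on the negative imaginary axis: θ = -90° = -π/2
z = 7e^(-i*π/2)


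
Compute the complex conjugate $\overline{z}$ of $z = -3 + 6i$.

If z = a + bi, then conjugate(z) = a - bi
conjugate(-3 + 6i) = -3 - 6i


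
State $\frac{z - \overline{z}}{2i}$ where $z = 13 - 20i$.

z - conjugate(z) = 2bi
(z - conjugate(z))/(2i) = 2bi/(2i) = b = -20


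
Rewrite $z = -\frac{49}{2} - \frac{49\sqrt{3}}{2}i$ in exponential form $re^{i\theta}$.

r = |z| = sqrt((-49/2)^2 + (-49*sqrt(3)/2)^2) = sqrt(2401/4 + 7203/4) = sqrt(2401) = 49
θ = arctan(b/a) = arctan(-42.4352/-24.5) (quadrant-adjusted) = -120° = -2π/3
z = 49e^(-i*2π/3)


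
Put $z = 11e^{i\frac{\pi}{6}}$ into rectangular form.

a = r cos θ = 11 * sqrt(3)/2 = 11*sqrt(3)/2
b = r sin θ = 11 * 1/2 = 11/2
z = 11*sqrt(3)/2 + (11/2)i


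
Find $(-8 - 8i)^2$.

(a + bi)^2 = a^2 - b^2 + 2abi
= (-8)^2 - (-8)^2 + 2*(-8)*(-8)i
= 128i


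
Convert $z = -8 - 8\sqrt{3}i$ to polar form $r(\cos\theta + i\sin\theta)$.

r = |z| = sqrt(a^2 + b^2) = sqrt((-8)^2 + (-8*sqrt(3))^2) = sqrt(64 + 192) = sqrt(256) = 16
θ = arctan(b/a) = arctan(-13.8564/-8) (quadrant-adjusted) = 240°
z = 16(cos 240° + i sin 240°)


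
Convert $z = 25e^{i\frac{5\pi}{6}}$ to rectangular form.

a = r cos θ = 25 * -sqrt(3)/2 = -25*sqrt(3)/2
b = r sin θ = 25 * 1/2 = 25/2
z = -25*sqrt(3)/2 + (25/2)i


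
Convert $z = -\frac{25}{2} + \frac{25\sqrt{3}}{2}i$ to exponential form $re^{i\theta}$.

r = |z| = sqrt((-25/2)^2 + (25*sqrt(3)/2)^2) = sqrt(625/4 + 1875/4) = sqrt(625) = 25
θ = arctan(b/a) = arctan(21.6506/-12.5) (quadrant-adjusted) = 120° = 2π/3
z = 25e^(i*2π/3)


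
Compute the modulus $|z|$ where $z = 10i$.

|z| = sqrt(a^2 + b^2) = sqrt(0^2 + 10^2) = sqrt(100) = 10


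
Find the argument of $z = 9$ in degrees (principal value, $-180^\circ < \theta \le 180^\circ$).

b = 0 and a > 0, so z lies on the positive real axis: θ = 0°


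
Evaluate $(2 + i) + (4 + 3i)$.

(2 + 4) + (1 + 3)i = 6 + 4i


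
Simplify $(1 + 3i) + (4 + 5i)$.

(1 + 4) + (3 + 5)i = 5 + 8i


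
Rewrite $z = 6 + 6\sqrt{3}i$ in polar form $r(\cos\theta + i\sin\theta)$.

r = |z| = sqrt(a^2 + b^2) = sqrt((6)^2 + (6*sqrt(3))^2) = sqrt(36 + 108) = sqrt(144) = 12
θ = arctan(b/a) = arctan(10.3923/6) (quadrant-adjusted) = 60°
z = 12(cos 60° + i sin 60°)


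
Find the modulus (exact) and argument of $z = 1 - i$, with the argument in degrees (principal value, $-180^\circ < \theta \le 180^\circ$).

|z| = sqrt(1^2 + (-1)^2) = sqrt(2)
arg(z) = arctan(b/a) = arctan(-1/1) (quadrant-adjusted) = -45°


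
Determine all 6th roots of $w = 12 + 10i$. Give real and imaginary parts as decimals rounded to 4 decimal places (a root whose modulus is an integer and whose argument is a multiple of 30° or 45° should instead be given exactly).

|w| = sqrt(244) ≈ 15.620499, arg(w) ≈ 39.805571°
Root modulus = sqrt(244)^(1/6) ≈ 1.581063
Root arguments: θ_k = (arg(w) + 360°k)/6 for k = 0, 1, ..., 5
Compute each root as (root modulus)(cos θ_k + i sin θ_k) using full-precision intermediates, then round to 4 decimal places.
Roots: 1.5705 + 0.1827i, 0.6270 + 1.4514i, -0.9434 + 1.2687i, -1.5705 - 0.1827i, -0.6270 - 1.4514i, 0.9434 - 1.2687i


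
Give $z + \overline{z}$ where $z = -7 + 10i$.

z + conjugate(z) = (a + bi) + (a - bi) = 2a
= 2 * (-7) = -14


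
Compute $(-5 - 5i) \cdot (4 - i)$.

(a1*a2 - b1*b2) + (a1*b2 + b1*a2)i
= (-20 - 5) + (5 + (-20))i
= -25 - 15i


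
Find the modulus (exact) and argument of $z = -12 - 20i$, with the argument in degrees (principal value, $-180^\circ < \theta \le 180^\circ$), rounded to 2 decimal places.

|z| = sqrt((-12)^2 + (-20)^2) = sqrt(544)
arg(z) = arctan(b/a) = arctan(-20/-12) (quadrant-adjusted) = -120.96°


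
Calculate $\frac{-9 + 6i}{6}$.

Divisor is real, so divide each part by 6:
= -3/2 + i


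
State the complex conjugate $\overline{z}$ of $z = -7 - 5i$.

If z = a + bi, then conjugate(z) = a - bi
conjugate(-7 - 5i) = -7 + 5i


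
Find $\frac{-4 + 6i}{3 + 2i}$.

Multiply numerator and denominator by conjugate (3 - 2i):
= (-4 + 6i)(3 - 2i) / (3^2 + 2^2)
= (26i) / 13
= 2i


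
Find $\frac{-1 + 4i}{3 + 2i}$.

Multiply numerator and denominator by conjugate (3 - 2i):
= (-1 + 4i)(3 - 2i) / (3^2 + 2^2)
= (5 + 14i) / 13
= 5/13 + (14/13)i


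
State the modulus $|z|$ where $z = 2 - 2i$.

|z| = sqrt(a^2 + b^2) = sqrt(2^2 + (-2)^2) = sqrt(8) = sqrt(8)


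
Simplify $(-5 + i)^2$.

(a + bi)^2 = a^2 - b^2 + 2abi
= (-5)^2 - 1^2 + 2*(-5)*1i
= 24 - 10i


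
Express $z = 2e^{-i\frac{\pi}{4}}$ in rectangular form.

a = r cos θ = 2 * sqrt(2)/2 = sqrt(2)
b = r sin θ = 2 * -sqrt(2)/2 = -sqrt(2)
z = sqrt(2) - sqrt(2)i


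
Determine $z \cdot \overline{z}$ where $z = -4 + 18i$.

z * conjugate(z) = |z|^2 = a^2 + b^2
= (-4)^2 + 18^2 = 340


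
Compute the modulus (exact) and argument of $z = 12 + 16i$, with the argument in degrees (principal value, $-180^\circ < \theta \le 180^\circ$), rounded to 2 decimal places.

|z| = sqrt(12^2 + 16^2) = 20
arg(z) = arctan(b/a) = arctan(16/12) (quadrant-adjusted) = 53.13°


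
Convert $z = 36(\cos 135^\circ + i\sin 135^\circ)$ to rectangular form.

a = r cos θ = 36 * -sqrt(2)/2 = -18*sqrt(2)
b = r sin θ = 36 * sqrt(2)/2 = 18*sqrt(2)
z = -18*sqrt(2) + 18*sqrt(2)i


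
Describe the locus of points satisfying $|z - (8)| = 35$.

|z - z0| = r describes a circle centered at z0 with radius r
Here z0 = 8 and r = 35
Locus: Circle centered at (8, 0) with radius 35


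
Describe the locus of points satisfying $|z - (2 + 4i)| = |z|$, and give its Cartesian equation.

|z - z1| = |z - z2| means z is equidistant from z1 and z2,
i.e. the perpendicular bisector of the segment from (2, 4) to (0, 0) (midpoint (1, 2)).
With z = x + yi, square both sides:
(x - 2)^2 + (y - 4)^2 = (x - 0)^2 + (y - 0)^2
The x^2 and y^2 terms cancel: -4x + (-8)y = 0 - 20 = -20
Simplify: x + 2y = 5
Locus: Perpendicular bisector of the segment from (2, 4) to (0, 0): the line x + 2y = 5


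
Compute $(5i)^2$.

(a + bi)^2 = a^2 - b^2 + 2abi
= 0^2 - 5^2 + 2*0*5i
= -25


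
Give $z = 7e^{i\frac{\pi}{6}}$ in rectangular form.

a = r cos θ = 7 * sqrt(3)/2 = 7*sqrt(3)/2
b = r sin θ = 7 * 1/2 = 7/2
z = 7*sqrt(3)/2 + (7/2)i


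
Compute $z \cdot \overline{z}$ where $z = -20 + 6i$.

z * conjugate(z) = |z|^2 = a^2 + b^2
= (-20)^2 + 6^2 = 436


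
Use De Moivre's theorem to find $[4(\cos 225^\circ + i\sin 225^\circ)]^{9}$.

By De Moivre: z^n = r^n(cos(nθ) + i sin(nθ))
= 4^9(cos(9*225°) + i sin(9*225°))
= 262144(cos 225° + i sin 225°)
= -131072*sqrt(2) - 131072*sqrt(2)i


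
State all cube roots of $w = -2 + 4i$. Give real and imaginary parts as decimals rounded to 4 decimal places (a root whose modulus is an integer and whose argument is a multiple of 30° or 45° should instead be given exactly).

|w| = sqrt(20) ≈ 4.472136, arg(w) ≈ 116.565051°
Root modulus = sqrt(20)^(1/3) ≈ 1.647549
Root arguments: θ_k = (arg(w) + 360°k)/3 for k = 0, 1, ..., 2
Compute each root as (root modulus)(cos θ_k + i sin θ_k) using full-precision intermediates, then round to 4 decimal places.
Roots: 1.2830 + 1.0336i, -1.5366 + 0.5943i, 0.2536 - 1.6279i


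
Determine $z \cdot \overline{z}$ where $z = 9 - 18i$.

z * conjugate(z) = |z|^2 = a^2 + b^2
= 9^2 + (-18)^2 = 405


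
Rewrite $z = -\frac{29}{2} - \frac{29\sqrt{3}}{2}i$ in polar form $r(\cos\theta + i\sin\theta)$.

r = |z| = sqrt(a^2 + b^2) = sqrt((-29/2)^2 + (-29*sqrt(3)/2)^2) = sqrt(841/4 + 2523/4) = sqrt(841) = 29
θ = arctan(b/a) = arctan(-25.1147/-14.5) (quadrant-adjusted) = 240°
z = 29(cos 240° + i sin 240°)


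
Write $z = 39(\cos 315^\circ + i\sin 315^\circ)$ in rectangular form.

a = r cos θ = 39 * sqrt(2)/2 = 39*sqrt(2)/2
b = r sin θ = 39 * -sqrt(2)/2 = -39*sqrt(2)/2
z = 39*sqrt(2)/2 - (39*sqrt(2)/2)i


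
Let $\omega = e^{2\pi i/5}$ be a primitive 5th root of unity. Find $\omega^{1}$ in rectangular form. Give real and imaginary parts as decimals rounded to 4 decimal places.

ω^1 = e^(2πi·1/5) = e^(i·2π/5)
= cos(2π/5) + i sin(2π/5)
= 0.3090 + 0.9511i


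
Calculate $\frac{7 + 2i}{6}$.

Divisor is real, so divide each part by 6:
= 7/6 + (1/3)i


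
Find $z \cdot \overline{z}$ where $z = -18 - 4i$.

z * conjugate(z) = |z|^2 = a^2 + b^2
= (-18)^2 + (-4)^2 = 340


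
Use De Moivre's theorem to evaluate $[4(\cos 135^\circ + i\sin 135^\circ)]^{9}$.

By De Moivre: z^n = r^n(cos(nθ) + i sin(nθ))
= 4^9(cos(9*135°) + i sin(9*135°))
= 262144(cos 135° + i sin 135°)
= -131072*sqrt(2) + 131072*sqrt(2)i


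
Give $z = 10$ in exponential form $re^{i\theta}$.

r = |z| = sqrt((10)^2 + (0)^2) = sqrt(100 + 0) = sqrt(100) = 10
b = 0 and a > 0, so z lies on the positive real axis: θ = 0
z = 10e^(i*0) = 10


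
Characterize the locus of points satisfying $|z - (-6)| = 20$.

|z - z0| = r describes a circle centered at z0 with radius r
Here z0 = -6 and r = 20
Locus: Circle centered at (-6, 0) with radius 20


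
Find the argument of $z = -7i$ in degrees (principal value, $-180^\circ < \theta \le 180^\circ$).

a = 0 and b < 0, so z lies on the negative imaginary axis: θ = -90°


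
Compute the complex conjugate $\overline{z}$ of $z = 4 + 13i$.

If z = a + bi, then conjugate(z) = a - bi
conjugate(4 + 13i) = 4 - 13i


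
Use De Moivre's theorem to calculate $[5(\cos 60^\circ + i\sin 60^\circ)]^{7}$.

By De Moivre: z^n = r^n(cos(nθ) + i sin(nθ))
= 5^7(cos(7*60°) + i sin(7*60°))
= 78125(cos 60° + i sin 60°)
= 78125/2 + (78125*sqrt(3)/2)i


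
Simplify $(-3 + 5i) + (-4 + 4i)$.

(-3 + (-4)) + (5 + 4)i = -7 + 9i


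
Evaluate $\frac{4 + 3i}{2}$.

Divisor is real, so divide each part by 2:
= 2 + (3/2)i


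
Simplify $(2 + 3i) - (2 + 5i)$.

(2 - 2) + (3 - 5)i = -2i


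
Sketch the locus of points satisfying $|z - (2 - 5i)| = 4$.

|z - z0| = r describes a circle centered at z0 with radius r
Here z0 = 2 - 5i and r = 4
Locus: Circle centered at (2, -5) with radius 4


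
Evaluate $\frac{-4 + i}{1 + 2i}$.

Multiply numerator and denominator by conjugate (1 - 2i):
= (-4 + i)(1 - 2i) / (1^2 + 2^2)
= (-2 + 9i) / 5
= -2/5 + (9/5)i


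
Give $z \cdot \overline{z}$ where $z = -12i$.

z * conjugate(z) = |z|^2 = a^2 + b^2
= 0^2 + (-12)^2 = 144


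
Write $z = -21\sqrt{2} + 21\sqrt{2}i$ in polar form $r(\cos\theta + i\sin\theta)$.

r = |z| = sqrt(a^2 + b^2) = sqrt((-21*sqrt(2))^2 + (21*sqrt(2))^2) = sqrt(882 + 882) = sqrt(1764) = 42
θ = arctan(b/a) = arctan(29.6985/-29.6985) (quadrant-adjusted) = 135°
z = 42(cos 135° + i sin 135°)


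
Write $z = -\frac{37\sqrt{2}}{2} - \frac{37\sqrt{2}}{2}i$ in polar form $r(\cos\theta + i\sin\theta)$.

r = |z| = sqrt(a^2 + b^2) = sqrt((-37*sqrt(2)/2)^2 + (-37*sqrt(2)/2)^2) = sqrt(1369/2 + 1369/2) = sqrt(1369) = 37
θ = arctan(b/a) = arctan(-26.163/-26.163) (quadrant-adjusted) = 225°
z = 37(cos 225° + i sin 225°)


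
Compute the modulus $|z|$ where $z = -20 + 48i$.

|z| = sqrt(a^2 + b^2) = sqrt((-20)^2 + 48^2) = sqrt(2704) = 52


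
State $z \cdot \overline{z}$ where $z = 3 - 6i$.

z * conjugate(z) = |z|^2 = a^2 + b^2
= 3^2 + (-6)^2 = 45


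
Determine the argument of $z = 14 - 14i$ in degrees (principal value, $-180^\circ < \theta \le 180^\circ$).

θ = arctan(b/a) = arctan(-14/14) (quadrant-adjusted) = -45°


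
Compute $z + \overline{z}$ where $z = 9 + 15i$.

z + conjugate(z) = (a + bi) + (a - bi) = 2a
= 2 * 9 = 18


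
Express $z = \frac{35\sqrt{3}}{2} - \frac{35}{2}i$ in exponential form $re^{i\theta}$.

r = |z| = sqrt((35*sqrt(3)/2)^2 + (-35/2)^2) = sqrt(3675/4 + 1225/4) = sqrt(1225) = 35
θ = arctan(b/a) = arctan(-17.5/30.3109) (quadrant-adjusted) = -30° = -π/6
z = 35e^(-i*π/6)


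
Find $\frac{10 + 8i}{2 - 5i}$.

Multiply numerator and denominator by conjugate (2 + 5i):
= (10 + 8i)(2 + 5i) / (2^2 + (-5)^2)
= (-20 + 66i) / 29
= -20/29 + (66/29)i


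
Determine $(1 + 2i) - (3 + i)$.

(1 - 3) + (2 - 1)i = -2 + i


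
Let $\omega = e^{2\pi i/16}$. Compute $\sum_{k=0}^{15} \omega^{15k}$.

Let ζ = ω^15 = e^(2πi·15/16). Since 16 ∤ 15, ζ ≠ 1.
Sum = Σ_{k=0}^{15} ζ^k = (ζ^16 - 1)/(ζ - 1) = (ω^{15·16} - 1)/(ζ - 1) = (1 - 1)/(ζ - 1) = 0


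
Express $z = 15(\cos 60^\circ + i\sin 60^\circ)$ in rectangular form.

a = r cos θ = 15 * 1/2 = 15/2
b = r sin θ = 15 * sqrt(3)/2 = 15*sqrt(3)/2
z = 15/2 + (15*sqrt(3)/2)i


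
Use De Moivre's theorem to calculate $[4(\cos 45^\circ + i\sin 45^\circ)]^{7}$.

By De Moivre: z^n = r^n(cos(nθ) + i sin(nθ))
= 4^7(cos(7*45°) + i sin(7*45°))
= 16384(cos 315° + i sin 315°)
= 8192*sqrt(2) - 8192*sqrt(2)i


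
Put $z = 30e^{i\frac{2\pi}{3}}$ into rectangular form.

a = r cos θ = 30 * -1/2 = -15
b = r sin θ = 30 * sqrt(3)/2 = 15*sqrt(3)
z = -15 + 15*sqrt(3)i


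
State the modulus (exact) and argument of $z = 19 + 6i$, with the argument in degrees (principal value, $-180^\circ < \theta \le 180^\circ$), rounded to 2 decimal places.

|z| = sqrt(19^2 + 6^2) = sqrt(397)
arg(z) = arctan(b/a) = arctan(6/19) (quadrant-adjusted) = 17.53°


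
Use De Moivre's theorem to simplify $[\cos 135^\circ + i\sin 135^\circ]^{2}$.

By De Moivre: z^n = r^n(cos(nθ) + i sin(nθ))
= 1^2(cos(2*135°) + i sin(2*135°))
= 1(cos 270° + i sin 270°)
= -i


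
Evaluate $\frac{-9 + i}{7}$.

Divisor is real, so divide each part by 7:
= -9/7 + (1/7)i
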